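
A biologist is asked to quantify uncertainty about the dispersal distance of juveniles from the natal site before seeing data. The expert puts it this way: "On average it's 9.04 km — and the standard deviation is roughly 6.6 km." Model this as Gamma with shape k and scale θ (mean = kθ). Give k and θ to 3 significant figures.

k ≈ 1.88, θ ≈ 4.82

For Gamma(k, scale θ): mean = kθ, variance = kθ², so CV = 1/√k.
CV = SD/mean = 6.6/9.04 = 0.7301, hence k = 1/CV² = 1.88.
Then θ = mean/k = 9.04/1.88 = 4.82.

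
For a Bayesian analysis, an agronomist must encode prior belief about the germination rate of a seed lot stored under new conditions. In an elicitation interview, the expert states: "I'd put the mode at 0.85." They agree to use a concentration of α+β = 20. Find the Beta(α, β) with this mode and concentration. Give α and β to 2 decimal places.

α = 16.30, β = 3.70

For α,β > 1 the Beta mode is (α−1)/(α+β−2). With α+β = 20, the mode is (α−1)/18.
Set (α−1)/18 = 0.85 → α = 1 + 0.85·18 = 16.30.
β = 20 − α = 3.70.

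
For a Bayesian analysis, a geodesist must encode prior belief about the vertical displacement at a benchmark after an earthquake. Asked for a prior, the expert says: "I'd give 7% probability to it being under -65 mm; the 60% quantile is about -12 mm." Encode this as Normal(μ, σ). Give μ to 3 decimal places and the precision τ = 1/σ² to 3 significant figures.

μ = -19.765, τ = 0.00106

For Normal(μ,σ), the p-quantile is μ + z_p·σ. Here z_{0.07} = -1.476, z_{0.6} = 0.2533.
So -65 = μ − 1.476σ and -12 = μ + 0.2533σ.
Subtracting: σ = (-12 − -65)/(0.2533 − (-1.476)) = 30.651.
Then μ = -65 − (-1.476)·30.651 = -19.765.
Precision τ = 1/σ² = 1/30.65² = 0.00106.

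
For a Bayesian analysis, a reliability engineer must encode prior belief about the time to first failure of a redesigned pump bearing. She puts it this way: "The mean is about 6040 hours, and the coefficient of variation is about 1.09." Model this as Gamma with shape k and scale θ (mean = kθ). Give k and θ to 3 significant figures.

k ≈ 0.842, θ ≈ 7180

For Gamma(k, scale θ): mean = kθ, variance = kθ², so CV = 1/√k.
CV = 1.09, hence k = 1/CV² = 0.842.
Then θ = mean/k = 6040/0.842 = 7180.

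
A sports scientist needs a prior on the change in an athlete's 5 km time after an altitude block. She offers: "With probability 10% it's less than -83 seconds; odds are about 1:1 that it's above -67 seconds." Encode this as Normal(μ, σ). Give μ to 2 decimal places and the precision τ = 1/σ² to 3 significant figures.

The p-quantile of Normal(μ,σ) is μ + z_p·σ, with z_{0.1} = -1.282 and z_{0.5} = 0.
Eliminate σ: μ = (z₂·x₁ − z₁·x₂)/(z₂ − z₁) = (0·-83 − (-1.282)·-67)/1.282 = -67.00.
Then σ = (x₂ − x₁)/(z₂ − z₁) = (-67 − -83)/1.282 = 12.48.
Precision τ = 1/σ² = 1/12.48² = 0.00642.

μ = -67.00, τ = 0.00642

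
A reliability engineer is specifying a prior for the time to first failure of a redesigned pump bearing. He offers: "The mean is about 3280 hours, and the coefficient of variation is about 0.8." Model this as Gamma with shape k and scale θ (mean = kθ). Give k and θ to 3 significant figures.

k ≈ 1.56, θ ≈ 2100

For Gamma(k, scale θ): mean = kθ, variance = kθ², so CV = 1/√k.
CV = 0.8, hence k = 1/CV² = 1.56.
Then θ = mean/k = 3280/1.56 = 2100.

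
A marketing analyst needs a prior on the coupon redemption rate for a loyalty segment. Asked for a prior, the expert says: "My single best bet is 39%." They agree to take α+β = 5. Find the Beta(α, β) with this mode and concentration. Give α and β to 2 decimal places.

α = 2.17, β = 2.83

For α,β > 1 the Beta mode is (α−1)/(α+β−2). With α+β = 5, the mode is (α−1)/3.
Set (α−1)/3 = 0.39 → α = 1 + 0.39·3 = 2.17.
β = 5 − α = 2.83.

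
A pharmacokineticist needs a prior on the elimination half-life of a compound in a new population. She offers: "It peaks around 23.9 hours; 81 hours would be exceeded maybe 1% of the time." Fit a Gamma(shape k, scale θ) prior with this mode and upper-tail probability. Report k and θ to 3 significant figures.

Gamma(k,θ) with k>1 has mode (k−1)θ, so θ = 23.9/(k−1).
Need P(X < 81) = 0.99 with θ tied to k this way. Start at k = 2, θ = 23.9: P(X<81) ≈ 0.852.
Too low — raise k to concentrate. Iterating converges to k ≈ 3.93.
Then θ = 23.9/(3.93−1) ≈ 8.15.

k ≈ 3.93, θ ≈ 8.15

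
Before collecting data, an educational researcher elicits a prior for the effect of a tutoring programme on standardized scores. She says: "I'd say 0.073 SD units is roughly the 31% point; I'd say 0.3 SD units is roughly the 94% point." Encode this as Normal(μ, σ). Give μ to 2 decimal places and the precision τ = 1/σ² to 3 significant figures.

μ = 0.13, τ = 81.6

For Normal(μ,σ), the p-quantile is μ + z_p·σ. Here z_{0.31} = -0.4959, z_{0.94} = 1.555.
So 0.073 = μ − 0.4959σ and 0.3 = μ + 1.555σ.
Subtracting: σ = (0.3 − 0.073)/(1.555 − (-0.4959)) = 0.11.
Then μ = 0.073 − (-0.4959)·0.11 = 0.13.
Precision τ = 1/σ² = 1/0.1107² = 81.6.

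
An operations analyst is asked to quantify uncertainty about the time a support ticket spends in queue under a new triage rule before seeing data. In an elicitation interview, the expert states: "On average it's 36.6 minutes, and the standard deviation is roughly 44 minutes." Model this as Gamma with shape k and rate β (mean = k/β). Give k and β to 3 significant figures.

k ≈ 0.692, β ≈ 0.0189

For Gamma(k, rate β): mean = k/β, variance = k/β², so CV = 1/√k.
CV = SD/mean = 44/36.6 = 1.202, hence k = 1/CV² = 0.692.
Then β = k/mean = 0.692/36.6 = 0.0189.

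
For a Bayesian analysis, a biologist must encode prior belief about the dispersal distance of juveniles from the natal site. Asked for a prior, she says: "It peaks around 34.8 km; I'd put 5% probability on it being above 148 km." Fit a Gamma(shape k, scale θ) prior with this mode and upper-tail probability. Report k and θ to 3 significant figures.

Gamma(k,θ) with k>1 has mode (k−1)θ, so θ = 34.8/(k−1).
Need P(X < 148) = 0.95 with θ tied to k this way. Start at k = 2, θ = 34.8: P(X<148) ≈ 0.925.
Too low — raise k to concentrate. Iterating converges to k ≈ 2.19.
Then θ = 34.8/(2.19−1) ≈ 29.4.

k ≈ 2.19, θ ≈ 29.4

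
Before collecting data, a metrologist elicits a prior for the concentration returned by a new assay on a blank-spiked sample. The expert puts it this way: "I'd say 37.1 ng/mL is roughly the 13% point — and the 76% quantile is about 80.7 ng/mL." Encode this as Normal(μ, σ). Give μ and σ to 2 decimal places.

μ = 63.90, σ = 23.79

For Normal(μ,σ), the p-quantile is μ + z_p·σ. Here z_{0.13} = -1.126, z_{0.76} = 0.7063.
So 37.1 = μ − 1.126σ and 80.7 = μ + 0.7063σ.
Subtracting: σ = (80.7 − 37.1)/(0.7063 − (-1.126)) = 23.79.
Then μ = 37.1 − (-1.126)·23.79 = 63.90.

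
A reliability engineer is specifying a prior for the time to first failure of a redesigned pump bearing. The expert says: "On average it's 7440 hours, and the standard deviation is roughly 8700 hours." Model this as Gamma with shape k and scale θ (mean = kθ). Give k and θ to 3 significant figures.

k ≈ 0.731, θ ≈ 10200

For Gamma(k, scale θ): mean = kθ, variance = kθ², so CV = 1/√k.
CV = SD/mean = 8700/7440 = 1.169, hence k = 1/CV² = 0.731.
Then θ = mean/k = 7440/0.731 = 10200.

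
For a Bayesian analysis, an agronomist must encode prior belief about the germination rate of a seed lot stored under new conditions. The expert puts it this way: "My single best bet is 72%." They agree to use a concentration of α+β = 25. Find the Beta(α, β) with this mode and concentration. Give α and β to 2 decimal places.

For α,β > 1 the Beta mode is (α−1)/(α+β−2). With α+β = 25, the mode is (α−1)/23.
Set (α−1)/23 = 0.72 → α = 1 + 0.72·23 = 17.56.
β = 25 − α = 7.44.

α = 17.56, β = 7.44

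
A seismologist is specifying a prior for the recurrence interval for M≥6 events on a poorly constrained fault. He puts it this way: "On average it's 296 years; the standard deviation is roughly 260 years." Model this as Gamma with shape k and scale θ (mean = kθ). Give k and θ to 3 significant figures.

For Gamma(k, scale θ): mean = kθ, variance = kθ², so CV = 1/√k.
CV = SD/mean = 260/296 = 0.8784, hence k = 1/CV² = 1.3.
Then θ = mean/k = 296/1.3 = 228.

k ≈ 1.3, θ ≈ 228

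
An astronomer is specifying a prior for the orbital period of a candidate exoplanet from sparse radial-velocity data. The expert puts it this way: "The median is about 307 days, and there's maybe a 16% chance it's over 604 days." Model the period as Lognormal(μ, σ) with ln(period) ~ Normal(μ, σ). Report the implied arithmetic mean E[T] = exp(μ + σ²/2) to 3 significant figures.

E[T] ≈ 387 days

If T ~ Lognormal(μ,σ) then ln T ~ Normal(μ,σ), so the p-quantile of ln T is μ + z_p·σ.
ln(307) = 5.727 and ln(604) = 6.404; z_{0.5} = 0, z_{0.84} = 0.9945.
σ = (6.404 − 5.727)/(0.9945 − (0)) = 0.680.
μ = 5.727 − (0)·0.680 = 5.727.
E[T] = exp(μ + σ²/2) = exp(5.727 + 0.2315) = 387 days.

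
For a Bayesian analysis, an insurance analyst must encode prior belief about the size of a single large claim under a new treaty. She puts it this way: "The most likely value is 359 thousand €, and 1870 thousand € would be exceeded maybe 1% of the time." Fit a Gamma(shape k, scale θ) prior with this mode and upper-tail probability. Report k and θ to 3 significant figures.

k ≈ 2.42, θ ≈ 253

Gamma(k,θ) with k>1 has mode (k−1)θ, so θ = 359/(k−1).
Need P(X < 1870) = 0.99 with θ tied to k this way. Start at k = 2, θ = 359: P(X<1870) ≈ 0.966.
Too low — raise k to concentrate. Iterating converges to k ≈ 2.42.
Then θ = 359/(2.42−1) ≈ 253.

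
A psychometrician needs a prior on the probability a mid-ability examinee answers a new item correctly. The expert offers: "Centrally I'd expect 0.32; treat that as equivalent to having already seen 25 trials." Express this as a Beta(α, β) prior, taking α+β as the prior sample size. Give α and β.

α = 8, β = 17

Under the effective-sample-size interpretation, Beta(α, β) has prior mean α/(α+β) and prior sample size α+β.
So α+β = 25 and α/(α+β) = 0.32, giving α = 0.32·25 = 8 and β = 25 − 8 = 17.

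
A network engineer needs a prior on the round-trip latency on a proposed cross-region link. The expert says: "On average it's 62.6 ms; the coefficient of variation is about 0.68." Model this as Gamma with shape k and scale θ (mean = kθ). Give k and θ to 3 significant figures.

For Gamma(k, scale θ): mean = kθ, variance = kθ², so CV = 1/√k.
CV = 0.68, hence k = 1/CV² = 2.16.
Then θ = mean/k = 62.6/2.16 = 28.9.

k ≈ 2.16, θ ≈ 28.9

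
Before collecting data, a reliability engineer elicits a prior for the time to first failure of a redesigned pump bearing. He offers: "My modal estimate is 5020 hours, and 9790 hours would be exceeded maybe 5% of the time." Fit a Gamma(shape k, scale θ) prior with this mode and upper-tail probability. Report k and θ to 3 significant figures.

k ≈ 7.22, θ ≈ 807

Gamma(k,θ) with k>1 has mode (k−1)θ, so θ = 5020/(k−1).
Need P(X < 9790) = 0.95 with θ tied to k this way. Start at k = 2, θ = 5020: P(X<9790) ≈ 0.580.
Too low — raise k to concentrate. Iterating converges to k ≈ 7.22.
Then θ = 5020/(7.22−1) ≈ 807.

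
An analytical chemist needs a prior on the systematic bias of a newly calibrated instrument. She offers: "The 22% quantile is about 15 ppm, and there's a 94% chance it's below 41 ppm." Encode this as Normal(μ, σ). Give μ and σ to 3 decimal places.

For Normal(μ,σ), the p-quantile is μ + z_p·σ. Here z_{0.22} = -0.7722, z_{0.94} = 1.555.
So 15 = μ − 0.7722σ and 41 = μ + 1.555σ.
Subtracting: σ = (41 − 15)/(1.555 − (-0.7722)) = 11.173.
Then μ = 15 − (-0.7722)·11.173 = 23.628.

μ = 23.628, σ = 11.173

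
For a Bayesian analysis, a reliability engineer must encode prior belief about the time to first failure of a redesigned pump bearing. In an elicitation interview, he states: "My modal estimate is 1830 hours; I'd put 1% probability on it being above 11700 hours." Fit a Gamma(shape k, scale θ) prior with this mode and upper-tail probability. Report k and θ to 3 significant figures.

Gamma(k,θ) with k>1 has mode (k−1)θ, so θ = 1830/(k−1).
Need P(X < 11700) = 0.99 with θ tied to k this way. Start at k = 2, θ = 1830: P(X<11700) ≈ 0.988.
Too low — raise k to concentrate. Iterating converges to k ≈ 2.05.
Then θ = 1830/(2.05−1) ≈ 1740.

k ≈ 2.05, θ ≈ 1740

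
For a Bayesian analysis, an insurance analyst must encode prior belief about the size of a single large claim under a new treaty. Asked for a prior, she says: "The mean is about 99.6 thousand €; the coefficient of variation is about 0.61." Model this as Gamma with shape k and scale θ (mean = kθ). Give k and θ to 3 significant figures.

For Gamma(k, scale θ): mean = kθ, variance = kθ², so CV = 1/√k.
CV = 0.61, hence k = 1/CV² = 2.69.
Then θ = mean/k = 99.6/2.69 = 37.1.

k ≈ 2.69, θ ≈ 37.1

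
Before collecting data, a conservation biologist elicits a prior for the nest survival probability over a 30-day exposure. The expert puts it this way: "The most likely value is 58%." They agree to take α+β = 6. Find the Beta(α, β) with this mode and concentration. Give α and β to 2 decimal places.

For α,β > 1 the Beta mode is (α−1)/(α+β−2). With α+β = 6, the mode is (α−1)/4.
Set (α−1)/4 = 0.58 → α = 1 + 0.58·4 = 3.32.
β = 6 − α = 2.68.

α = 3.32, β = 2.68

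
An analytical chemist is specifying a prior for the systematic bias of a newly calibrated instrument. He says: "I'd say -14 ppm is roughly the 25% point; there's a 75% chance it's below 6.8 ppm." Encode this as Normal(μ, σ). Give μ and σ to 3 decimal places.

μ = -3.600, σ = 15.419

For Normal(μ,σ), the p-quantile is μ + z_p·σ. Here z_{0.25} = -0.6745, z_{0.75} = 0.6745.
So -14 = μ − 0.6745σ and 6.8 = μ + 0.6745σ.
Subtracting: σ = (6.8 − -14)/(0.6745 − (-0.6745)) = 15.419.
Then μ = -14 − (-0.6745)·15.419 = -3.600.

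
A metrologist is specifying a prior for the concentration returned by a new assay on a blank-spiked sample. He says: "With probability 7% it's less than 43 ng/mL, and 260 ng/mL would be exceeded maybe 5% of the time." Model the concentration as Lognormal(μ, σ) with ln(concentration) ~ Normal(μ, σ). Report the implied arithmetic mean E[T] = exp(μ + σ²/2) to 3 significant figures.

E[T] ≈ 119 ng/mL

If T ~ Lognormal(μ,σ) then ln T ~ Normal(μ,σ), so the p-quantile of ln T is μ + z_p·σ.
ln(43) = 3.761 and ln(260) = 5.561; z_{0.07} = -1.476, z_{0.95} = 1.645.
σ = (5.561 − 3.761)/(1.645 − (-1.476)) = 0.577.
μ = 3.761 − (-1.476)·0.577 = 4.612.
E[T] = exp(μ + σ²/2) = exp(4.612 + 0.1663) = 119 ng/mL.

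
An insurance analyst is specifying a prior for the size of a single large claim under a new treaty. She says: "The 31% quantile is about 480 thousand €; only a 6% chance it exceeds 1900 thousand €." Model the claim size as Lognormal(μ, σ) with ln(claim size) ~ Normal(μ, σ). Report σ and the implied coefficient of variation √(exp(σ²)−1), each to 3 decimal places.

σ ≈ 0.671, CV ≈ 0.754

If T ~ Lognormal(μ,σ) then ln T ~ Normal(μ,σ), so the p-quantile of ln T is μ + z_p·σ.
ln(480) = 6.174 and ln(1900) = 7.55; z_{0.31} = -0.4959, z_{0.94} = 1.555.
σ = (7.55 − 6.174)/(1.555 − (-0.4959)) = 0.671.
μ = 6.174 − (-0.4959)·0.671 = 6.506.
CV = √(exp(σ²)−1) = √(exp(0.4501)−1) = 0.754.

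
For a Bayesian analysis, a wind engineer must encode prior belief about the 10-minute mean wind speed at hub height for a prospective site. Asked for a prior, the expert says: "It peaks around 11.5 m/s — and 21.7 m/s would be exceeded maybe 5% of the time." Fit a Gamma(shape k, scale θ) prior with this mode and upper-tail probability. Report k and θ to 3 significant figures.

Gamma(k,θ) with k>1 has mode (k−1)θ, so θ = 11.5/(k−1).
Need P(X < 21.7) = 0.95 with θ tied to k this way. Start at k = 2, θ = 11.5: P(X<21.7) ≈ 0.563.
Too low — raise k to concentrate. Iterating converges to k ≈ 7.9.
Then θ = 11.5/(7.9−1) ≈ 1.67.

k ≈ 7.9, θ ≈ 1.67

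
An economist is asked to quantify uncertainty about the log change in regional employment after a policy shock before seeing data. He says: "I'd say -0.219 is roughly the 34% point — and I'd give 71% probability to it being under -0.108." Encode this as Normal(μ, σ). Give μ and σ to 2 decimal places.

The p-quantile of Normal(μ,σ) is μ + z_p·σ, with z_{0.34} = -0.4125 and z_{0.71} = 0.5534.
Eliminate σ: μ = (z₂·x₁ − z₁·x₂)/(z₂ − z₁) = (0.5534·-0.219 − (-0.4125)·-0.108)/0.9658 = -0.17.
Then σ = (x₂ − x₁)/(z₂ − z₁) = (-0.108 − -0.219)/0.9658 = 0.11.

μ = -0.17, σ = 0.11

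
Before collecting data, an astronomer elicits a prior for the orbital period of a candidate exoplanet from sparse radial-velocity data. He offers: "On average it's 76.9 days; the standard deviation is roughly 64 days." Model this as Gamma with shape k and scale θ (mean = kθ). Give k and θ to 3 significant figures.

For Gamma(k, scale θ): mean = kθ, variance = kθ², so CV = 1/√k.
CV = SD/mean = 64/76.9 = 0.8322, hence k = 1/CV² = 1.44.
Then θ = mean/k = 76.9/1.44 = 53.3.

k ≈ 1.44, θ ≈ 53.3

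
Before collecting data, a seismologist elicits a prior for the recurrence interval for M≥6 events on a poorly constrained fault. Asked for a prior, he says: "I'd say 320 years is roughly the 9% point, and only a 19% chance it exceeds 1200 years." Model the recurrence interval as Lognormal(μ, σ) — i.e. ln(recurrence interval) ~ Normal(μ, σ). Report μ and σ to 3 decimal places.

μ ≈ 6.567, σ ≈ 0.596

If T ~ Lognormal(μ,σ) then ln T ~ Normal(μ,σ), so the p-quantile of ln T is μ + z_p·σ.
ln(320) = 5.768 and ln(1200) = 7.09; z_{0.09} = -1.341, z_{0.81} = 0.8779.
σ = (7.09 − 5.768)/(0.8779 − (-1.341)) = 0.596.
μ = 5.768 − (-1.341)·0.596 = 6.567.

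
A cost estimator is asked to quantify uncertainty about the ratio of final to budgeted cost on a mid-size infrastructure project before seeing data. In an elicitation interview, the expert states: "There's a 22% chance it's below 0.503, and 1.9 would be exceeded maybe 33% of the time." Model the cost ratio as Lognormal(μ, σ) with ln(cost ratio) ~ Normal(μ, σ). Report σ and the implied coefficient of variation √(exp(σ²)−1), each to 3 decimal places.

σ ≈ 1.096, CV ≈ 1.526

If T ~ Lognormal(μ,σ) then ln T ~ Normal(μ,σ), so the p-quantile of ln T is μ + z_p·σ.
ln(0.503) = -0.6872 and ln(1.9) = 0.6419; z_{0.22} = -0.7722, z_{0.67} = 0.4399.
σ = (0.6419 − -0.6872)/(0.4399 − (-0.7722)) = 1.096.
μ = -0.6872 − (-0.7722)·1.096 = 0.160.
CV = √(exp(σ²)−1) = √(exp(1.2022)−1) = 1.526.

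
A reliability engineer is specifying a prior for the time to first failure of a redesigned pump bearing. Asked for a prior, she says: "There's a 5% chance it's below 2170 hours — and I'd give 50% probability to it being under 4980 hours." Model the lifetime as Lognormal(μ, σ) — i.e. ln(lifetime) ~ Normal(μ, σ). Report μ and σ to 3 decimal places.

μ ≈ 8.513, σ ≈ 0.505

If T ~ Lognormal(μ,σ) then ln T ~ Normal(μ,σ), so the p-quantile of ln T is μ + z_p·σ.
ln(2170) = 7.682 and ln(4980) = 8.513; z_{0.05} = -1.645, z_{0.5} = 0.
σ = (8.513 − 7.682)/(0 − (-1.645)) = 0.505.
μ = 7.682 − (-1.645)·0.505 = 8.513.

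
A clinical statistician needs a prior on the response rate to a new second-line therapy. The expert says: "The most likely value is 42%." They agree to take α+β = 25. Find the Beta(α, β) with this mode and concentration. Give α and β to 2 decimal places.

α = 10.66, β = 14.34

For α,β > 1 the Beta mode is (α−1)/(α+β−2). With α+β = 25, the mode is (α−1)/23.
Set (α−1)/23 = 0.42 → α = 1 + 0.42·23 = 10.66.
β = 25 − α = 14.34.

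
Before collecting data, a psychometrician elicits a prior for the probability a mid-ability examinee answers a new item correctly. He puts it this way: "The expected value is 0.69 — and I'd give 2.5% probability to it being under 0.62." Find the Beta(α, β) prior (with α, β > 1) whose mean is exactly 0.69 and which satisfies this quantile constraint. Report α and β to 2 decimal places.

With mean 0.69 fixed, write α = 0.69s, β = 0.31s where s = α+β.
Need P(θ < 0.62) = 0.025 under Beta(0.69s, 0.31s). Normal approximation: (q−m)/√(m(1−m)/s) ≈ z_{0.025} = -1.96, so s ≈ 0.69·0.31·(-1.96)²/(0.62−0.69)² = 167.7.
At s = 167.7: P(θ<0.62) ≈ 0.028. Adjusting to match 0.025 gives s ≈ 176.37.
So α = 0.69·176.37 ≈ 121.69, β = 0.31·176.37 ≈ 54.67.

α ≈ 121.69, β ≈ 54.67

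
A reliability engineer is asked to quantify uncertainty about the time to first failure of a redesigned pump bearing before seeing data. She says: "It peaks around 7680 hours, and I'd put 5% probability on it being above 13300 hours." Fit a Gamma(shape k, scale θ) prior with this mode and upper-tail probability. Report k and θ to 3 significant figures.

Gamma(k,θ) with k>1 has mode (k−1)θ, so θ = 7680/(k−1).
Need P(X < 13300) = 0.95 with θ tied to k this way. Start at k = 2, θ = 7680: P(X<13300) ≈ 0.517.
Too low — raise k to concentrate. Iterating converges to k ≈ 10.3.
Then θ = 7680/(10.3−1) ≈ 830.

k ≈ 10.3, θ ≈ 830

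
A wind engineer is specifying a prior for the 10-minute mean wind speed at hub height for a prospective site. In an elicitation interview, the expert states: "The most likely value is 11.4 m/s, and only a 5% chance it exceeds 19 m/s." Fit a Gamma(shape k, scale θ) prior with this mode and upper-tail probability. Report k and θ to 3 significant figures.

Gamma(k,θ) with k>1 has mode (k−1)θ, so θ = 11.4/(k−1).
Need P(X < 19) = 0.95 with θ tied to k this way. Start at k = 2, θ = 11.4: P(X<19) ≈ 0.496.
Too low — raise k to concentrate. Iterating converges to k ≈ 11.7.
Then θ = 11.4/(11.7−1) ≈ 1.07.

k ≈ 11.7, θ ≈ 1.07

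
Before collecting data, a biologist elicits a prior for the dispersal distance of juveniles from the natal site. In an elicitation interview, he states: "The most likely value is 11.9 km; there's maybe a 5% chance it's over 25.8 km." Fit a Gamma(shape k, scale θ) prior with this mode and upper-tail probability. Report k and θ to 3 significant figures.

Gamma(k,θ) with k>1 has mode (k−1)θ, so θ = 11.9/(k−1).
Need P(X < 25.8) = 0.95 with θ tied to k this way. Start at k = 2, θ = 11.9: P(X<25.8) ≈ 0.638.
Too low — raise k to concentrate. Iterating converges to k ≈ 5.6.
Then θ = 11.9/(5.6−1) ≈ 2.59.

k ≈ 5.6, θ ≈ 2.59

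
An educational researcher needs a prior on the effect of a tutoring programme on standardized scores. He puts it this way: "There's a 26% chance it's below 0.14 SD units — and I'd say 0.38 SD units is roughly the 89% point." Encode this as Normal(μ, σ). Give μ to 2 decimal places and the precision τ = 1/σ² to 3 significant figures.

For Normal(μ,σ), the p-quantile is μ + z_p·σ. Here z_{0.26} = -0.6433, z_{0.89} = 1.227.
So 0.14 = μ − 0.6433σ and 0.38 = μ + 1.227σ.
Subtracting: σ = (0.38 − 0.14)/(1.227 − (-0.6433)) = 0.13.
Then μ = 0.14 − (-0.6433)·0.13 = 0.22.
Precision τ = 1/σ² = 1/0.1284² = 60.7.

μ = 0.22, τ = 60.7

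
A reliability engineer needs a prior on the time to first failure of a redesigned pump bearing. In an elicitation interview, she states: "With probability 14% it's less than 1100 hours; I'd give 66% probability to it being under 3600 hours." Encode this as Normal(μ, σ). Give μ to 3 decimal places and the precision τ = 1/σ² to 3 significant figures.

μ = 2909.238, τ = 3.57e-07

The p-quantile of Normal(μ,σ) is μ + z_p·σ, with z_{0.14} = -1.08 and z_{0.66} = 0.4125.
Eliminate σ: μ = (z₂·x₁ − z₁·x₂)/(z₂ − z₁) = (0.4125·1100 − (-1.08)·3600)/1.493 = 2909.238.
Then σ = (x₂ − x₁)/(z₂ − z₁) = (3600 − 1100)/1.493 = 1674.725.
Precision τ = 1/σ² = 1/1675² = 3.57e-07.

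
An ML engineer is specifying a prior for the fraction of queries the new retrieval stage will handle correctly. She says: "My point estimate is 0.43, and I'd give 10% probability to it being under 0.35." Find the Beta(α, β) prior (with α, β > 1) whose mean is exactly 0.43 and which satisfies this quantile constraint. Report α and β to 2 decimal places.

With mean 0.43 fixed, write α = 0.43s, β = 0.57s where s = α+β.
Need P(θ < 0.35) = 0.1 under Beta(0.43s, 0.57s). Normal approximation: (q−m)/√(m(1−m)/s) ≈ z_{0.1} = -1.28, so s ≈ 0.43·0.57·(-1.28)²/(0.35−0.43)² = 62.9.
At s = 62.9: P(θ<0.35) ≈ 0.098. Adjusting to match 0.1 gives s ≈ 61.77.
So α = 0.43·61.77 ≈ 26.56, β = 0.57·61.77 ≈ 35.21.

α ≈ 26.56, β ≈ 35.21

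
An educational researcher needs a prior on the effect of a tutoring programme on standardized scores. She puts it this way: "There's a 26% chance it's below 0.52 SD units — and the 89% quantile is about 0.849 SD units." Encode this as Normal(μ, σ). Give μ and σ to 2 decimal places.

μ = 0.63, σ = 0.18

For Normal(μ,σ), the p-quantile is μ + z_p·σ. Here z_{0.26} = -0.6433, z_{0.89} = 1.227.
So 0.52 = μ − 0.6433σ and 0.849 = μ + 1.227σ.
Subtracting: σ = (0.849 − 0.52)/(1.227 − (-0.6433)) = 0.18.
Then μ = 0.52 − (-0.6433)·0.18 = 0.63.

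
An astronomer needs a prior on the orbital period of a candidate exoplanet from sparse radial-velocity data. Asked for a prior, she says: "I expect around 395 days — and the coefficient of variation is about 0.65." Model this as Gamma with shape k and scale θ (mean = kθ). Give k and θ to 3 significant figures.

k ≈ 2.37, θ ≈ 167

For Gamma(k, scale θ): mean = kθ, variance = kθ², so CV = 1/√k.
CV = 0.65, hence k = 1/CV² = 2.37.
Then θ = mean/k = 395/2.37 = 167.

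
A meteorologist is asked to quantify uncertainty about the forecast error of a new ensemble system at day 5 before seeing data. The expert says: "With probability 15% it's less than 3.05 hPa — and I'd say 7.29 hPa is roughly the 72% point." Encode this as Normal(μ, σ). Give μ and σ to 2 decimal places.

μ = 5.76, σ = 2.62

For Normal(μ,σ), the p-quantile is μ + z_p·σ. Here z_{0.15} = -1.036, z_{0.72} = 0.5828.
So 3.05 = μ − 1.036σ and 7.29 = μ + 0.5828σ.
Subtracting: σ = (7.29 − 3.05)/(0.5828 − (-1.036)) = 2.62.
Then μ = 3.05 − (-1.036)·2.62 = 5.76.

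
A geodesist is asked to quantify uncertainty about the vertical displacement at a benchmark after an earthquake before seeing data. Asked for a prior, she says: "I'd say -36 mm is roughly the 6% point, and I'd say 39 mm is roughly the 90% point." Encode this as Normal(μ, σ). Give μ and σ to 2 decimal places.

μ = 5.11, σ = 26.44

For Normal(μ,σ), the p-quantile is μ + z_p·σ. Here z_{0.06} = -1.555, z_{0.9} = 1.282.
So -36 = μ − 1.555σ and 39 = μ + 1.282σ.
Subtracting: σ = (39 − -36)/(1.282 − (-1.555)) = 26.44.
Then μ = -36 − (-1.555)·26.44 = 5.11.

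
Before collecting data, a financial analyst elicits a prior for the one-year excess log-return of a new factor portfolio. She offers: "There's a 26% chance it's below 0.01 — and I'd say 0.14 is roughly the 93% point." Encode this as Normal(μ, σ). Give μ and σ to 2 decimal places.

For Normal(μ,σ), the p-quantile is μ + z_p·σ. Here z_{0.26} = -0.6433, z_{0.93} = 1.476.
So 0.01 = μ − 0.6433σ and 0.14 = μ + 1.476σ.
Subtracting: σ = (0.14 − 0.01)/(1.476 − (-0.6433)) = 0.06.
Then μ = 0.01 − (-0.6433)·0.06 = 0.05.

μ = 0.05, σ = 0.06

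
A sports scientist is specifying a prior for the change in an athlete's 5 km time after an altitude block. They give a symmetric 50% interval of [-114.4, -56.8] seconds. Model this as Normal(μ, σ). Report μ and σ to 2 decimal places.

μ = -85.60, σ = 42.70

A symmetric 50% interval runs μ ± z·σ with z = 0.6745.
Half-width = 28.8, so σ = 28.8/0.6745 = 42.70.
μ is the interval midpoint, -85.60.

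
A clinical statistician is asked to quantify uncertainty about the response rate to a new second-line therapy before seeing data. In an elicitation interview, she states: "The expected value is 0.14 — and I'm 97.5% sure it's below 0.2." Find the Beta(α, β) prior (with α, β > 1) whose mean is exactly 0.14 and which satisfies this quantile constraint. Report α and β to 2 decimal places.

α ≈ 20.78, β ≈ 127.66

With mean 0.14 fixed, write α = 0.14s, β = 0.86s where s = α+β.
Need P(θ < 0.2) = 0.975 under Beta(0.14s, 0.86s). Normal approximation: (q−m)/√(m(1−m)/s) ≈ z_{0.975} = 1.96, so s ≈ 0.14·0.86·(1.96)²/(0.2−0.14)² = 128.5.
At s = 128.5: P(θ<0.2) ≈ 0.966. Adjusting to match 0.975 gives s ≈ 148.44.
So α = 0.14·148.44 ≈ 20.78, β = 0.86·148.44 ≈ 127.66.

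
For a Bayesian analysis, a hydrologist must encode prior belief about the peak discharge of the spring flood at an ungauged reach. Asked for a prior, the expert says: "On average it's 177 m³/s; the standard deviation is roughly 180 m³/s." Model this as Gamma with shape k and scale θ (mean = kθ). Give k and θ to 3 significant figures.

For Gamma(k, scale θ): mean = kθ, variance = kθ², so CV = 1/√k.
CV = SD/mean = 180/177 = 1.017, hence k = 1/CV² = 0.967.
Then θ = mean/k = 177/0.967 = 183.

k ≈ 0.967, θ ≈ 183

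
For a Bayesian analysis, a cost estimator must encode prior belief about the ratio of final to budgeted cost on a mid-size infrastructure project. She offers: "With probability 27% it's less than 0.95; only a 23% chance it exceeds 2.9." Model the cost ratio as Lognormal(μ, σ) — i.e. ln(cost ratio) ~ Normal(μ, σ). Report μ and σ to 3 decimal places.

If T ~ Lognormal(μ,σ) then ln T ~ Normal(μ,σ), so the p-quantile of ln T is μ + z_p·σ.
ln(0.95) = -0.05129 and ln(2.9) = 1.065; z_{0.27} = -0.6128, z_{0.77} = 0.7388.
σ = (1.065 − -0.05129)/(0.7388 − (-0.6128)) = 0.826.
μ = -0.05129 − (-0.6128)·0.826 = 0.455.

μ ≈ 0.455, σ ≈ 0.826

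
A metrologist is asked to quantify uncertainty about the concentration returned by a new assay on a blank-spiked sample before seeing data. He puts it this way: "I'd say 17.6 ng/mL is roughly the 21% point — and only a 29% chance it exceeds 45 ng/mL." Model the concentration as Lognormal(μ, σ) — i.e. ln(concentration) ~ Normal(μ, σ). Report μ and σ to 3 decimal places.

μ ≈ 3.425, σ ≈ 0.690

If T ~ Lognormal(μ,σ) then ln T ~ Normal(μ,σ), so the p-quantile of ln T is μ + z_p·σ.
ln(17.6) = 2.868 and ln(45) = 3.807; z_{0.21} = -0.8064, z_{0.71} = 0.5534.
σ = (3.807 − 2.868)/(0.5534 − (-0.8064)) = 0.690.
μ = 2.868 − (-0.8064)·0.690 = 3.425.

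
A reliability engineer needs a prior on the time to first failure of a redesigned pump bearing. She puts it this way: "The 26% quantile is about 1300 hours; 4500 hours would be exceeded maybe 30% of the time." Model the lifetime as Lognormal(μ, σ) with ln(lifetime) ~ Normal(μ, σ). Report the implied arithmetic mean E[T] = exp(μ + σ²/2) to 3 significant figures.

If T ~ Lognormal(μ,σ) then ln T ~ Normal(μ,σ), so the p-quantile of ln T is μ + z_p·σ.
ln(1300) = 7.17 and ln(4500) = 8.412; z_{0.26} = -0.6433, z_{0.7} = 0.5244.
σ = (8.412 − 7.17)/(0.5244 − (-0.6433)) = 1.063.
μ = 7.17 − (-0.6433)·1.063 = 7.854.
E[T] = exp(μ + σ²/2) = exp(7.854 + 0.5653) = 4530 hours.

E[T] ≈ 4530 hours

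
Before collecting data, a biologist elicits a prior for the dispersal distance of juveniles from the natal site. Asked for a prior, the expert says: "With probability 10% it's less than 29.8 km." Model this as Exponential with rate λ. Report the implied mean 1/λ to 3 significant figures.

P(T < 29.8) = 1 − e^(−λ·29.8) = 0.1, so λ = −ln(1−0.1)/29.8 = −ln(0.9)/29.8 = 0.00354.
Mean = 1/λ = 283 km.

mean ≈ 283 km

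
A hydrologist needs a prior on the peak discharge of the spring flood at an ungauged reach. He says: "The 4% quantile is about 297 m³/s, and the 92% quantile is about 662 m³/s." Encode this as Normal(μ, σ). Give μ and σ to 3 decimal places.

The p-quantile of Normal(μ,σ) is μ + z_p·σ, with z_{0.04} = -1.751 and z_{0.92} = 1.405.
Eliminate σ: μ = (z₂·x₁ − z₁·x₂)/(z₂ − z₁) = (1.405·297 − (-1.751)·662)/3.156 = 499.487.
Then σ = (x₂ − x₁)/(z₂ − z₁) = (662 − 297)/3.156 = 115.662.

μ = 499.487, σ = 115.662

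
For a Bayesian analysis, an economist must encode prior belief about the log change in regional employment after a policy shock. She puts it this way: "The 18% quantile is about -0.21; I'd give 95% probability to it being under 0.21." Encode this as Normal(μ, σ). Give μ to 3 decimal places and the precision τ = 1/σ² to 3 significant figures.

The p-quantile of Normal(μ,σ) is μ + z_p·σ, with z_{0.18} = -0.9154 and z_{0.95} = 1.645.
Eliminate σ: μ = (z₂·x₁ − z₁·x₂)/(z₂ − z₁) = (1.645·-0.21 − (-0.9154)·0.21)/2.56 = -0.060.
Then σ = (x₂ − x₁)/(z₂ − z₁) = (0.21 − -0.21)/2.56 = 0.164.
Precision τ = 1/σ² = 1/0.164² = 37.2.

μ = -0.060, τ = 37.2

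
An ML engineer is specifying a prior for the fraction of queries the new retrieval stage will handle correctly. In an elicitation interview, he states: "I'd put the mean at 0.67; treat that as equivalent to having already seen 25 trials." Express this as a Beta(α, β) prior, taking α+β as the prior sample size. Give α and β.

α = 16.75, β = 8.25

Under the effective-sample-size interpretation, Beta(α, β) has prior mean α/(α+β) and prior sample size α+β.
So α+β = 25 and α/(α+β) = 0.67, giving α = 0.67·25 = 16.75 and β = 25 − 16.75 = 8.25.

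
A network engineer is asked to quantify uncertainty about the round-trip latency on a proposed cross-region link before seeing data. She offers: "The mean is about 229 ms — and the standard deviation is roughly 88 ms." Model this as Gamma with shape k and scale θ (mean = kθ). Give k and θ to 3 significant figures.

k ≈ 6.77, θ ≈ 33.8

For Gamma(k, scale θ): mean = kθ, variance = kθ², so CV = 1/√k.
CV = SD/mean = 88/229 = 0.3843, hence k = 1/CV² = 6.77.
Then θ = mean/k = 229/6.77 = 33.8.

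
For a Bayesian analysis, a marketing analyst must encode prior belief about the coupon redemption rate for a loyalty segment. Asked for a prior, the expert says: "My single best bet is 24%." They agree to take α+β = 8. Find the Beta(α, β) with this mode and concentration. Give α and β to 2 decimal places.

For α,β > 1 the Beta mode is (α−1)/(α+β−2). With α+β = 8, the mode is (α−1)/6.
Set (α−1)/6 = 0.24 → α = 1 + 0.24·6 = 2.44.
β = 8 − α = 5.56.

α = 2.44, β = 5.56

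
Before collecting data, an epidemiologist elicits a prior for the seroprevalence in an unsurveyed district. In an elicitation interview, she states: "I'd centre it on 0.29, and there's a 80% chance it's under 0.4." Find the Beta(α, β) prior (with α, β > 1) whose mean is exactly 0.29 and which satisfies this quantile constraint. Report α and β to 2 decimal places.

With mean 0.29 fixed, write α = 0.29s, β = 0.71s where s = α+β.
Need P(θ < 0.4) = 0.8 under Beta(0.29s, 0.71s). Normal approximation: (q−m)/√(m(1−m)/s) ≈ z_{0.8} = 0.842, so s ≈ 0.29·0.71·(0.842)²/(0.4−0.29)² = 12.1.
At s = 12.1: P(θ<0.4) ≈ 0.807. Adjusting to match 0.8 gives s ≈ 11.20.
So α = 0.29·11.20 ≈ 3.25, β = 0.71·11.20 ≈ 7.95.

α ≈ 3.25, β ≈ 7.95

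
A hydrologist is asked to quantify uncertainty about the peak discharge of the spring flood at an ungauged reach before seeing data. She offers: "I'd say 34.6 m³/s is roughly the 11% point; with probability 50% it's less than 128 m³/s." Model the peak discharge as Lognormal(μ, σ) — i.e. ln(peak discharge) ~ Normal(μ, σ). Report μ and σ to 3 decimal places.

μ ≈ 4.852, σ ≈ 1.067

If T ~ Lognormal(μ,σ) then ln T ~ Normal(μ,σ), so the p-quantile of ln T is μ + z_p·σ.
ln(34.6) = 3.544 and ln(128) = 4.852; z_{0.11} = -1.227, z_{0.5} = 0.
σ = (4.852 − 3.544)/(0 − (-1.227)) = 1.067.
μ = 3.544 − (-1.227)·1.067 = 4.852.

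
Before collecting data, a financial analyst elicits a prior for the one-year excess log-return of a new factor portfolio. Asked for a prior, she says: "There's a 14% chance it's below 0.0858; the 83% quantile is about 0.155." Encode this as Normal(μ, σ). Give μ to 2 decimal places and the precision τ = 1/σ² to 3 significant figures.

The p-quantile of Normal(μ,σ) is μ + z_p·σ, with z_{0.14} = -1.08 and z_{0.83} = 0.9542.
Eliminate σ: μ = (z₂·x₁ − z₁·x₂)/(z₂ − z₁) = (0.9542·0.0858 − (-1.08)·0.155)/2.034 = 0.12.
Then σ = (x₂ − x₁)/(z₂ − z₁) = (0.155 − 0.0858)/2.034 = 0.03.
Precision τ = 1/σ² = 1/0.03401² = 864.

μ = 0.12, τ = 864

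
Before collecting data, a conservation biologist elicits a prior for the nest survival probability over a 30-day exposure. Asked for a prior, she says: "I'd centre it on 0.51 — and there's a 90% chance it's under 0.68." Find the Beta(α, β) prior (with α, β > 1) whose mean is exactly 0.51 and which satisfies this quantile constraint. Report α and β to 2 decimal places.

With mean 0.51 fixed, write α = 0.51s, β = 0.49s where s = α+β.
Need P(θ < 0.68) = 0.9 under Beta(0.51s, 0.49s). Normal approximation: (q−m)/√(m(1−m)/s) ≈ z_{0.9} = 1.28, so s ≈ 0.51·0.49·(1.28)²/(0.68−0.51)² = 14.2.
At s = 14.2: P(θ<0.68) ≈ 0.903. Adjusting to match 0.9 gives s ≈ 13.79.
So α = 0.51·13.79 ≈ 7.03, β = 0.49·13.79 ≈ 6.76.

α ≈ 7.03, β ≈ 6.76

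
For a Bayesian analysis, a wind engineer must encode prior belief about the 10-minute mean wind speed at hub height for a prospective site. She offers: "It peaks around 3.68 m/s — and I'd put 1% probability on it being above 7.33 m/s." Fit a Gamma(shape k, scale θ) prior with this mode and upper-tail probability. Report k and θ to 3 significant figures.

Gamma(k,θ) with k>1 has mode (k−1)θ, so θ = 3.68/(k−1).
Need P(X < 7.33) = 0.99 with θ tied to k this way. Start at k = 2, θ = 3.68: P(X<7.33) ≈ 0.592.
Too low — raise k to concentrate. Iterating converges to k ≈ 11.4.
Then θ = 3.68/(11.4−1) ≈ 0.355.

k ≈ 11.4, θ ≈ 0.355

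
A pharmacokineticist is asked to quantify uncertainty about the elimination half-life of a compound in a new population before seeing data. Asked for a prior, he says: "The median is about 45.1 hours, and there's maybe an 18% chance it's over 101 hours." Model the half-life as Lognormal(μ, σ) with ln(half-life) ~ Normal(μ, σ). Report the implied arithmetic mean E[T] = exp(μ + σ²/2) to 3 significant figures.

If T ~ Lognormal(μ,σ) then ln T ~ Normal(μ,σ), so the p-quantile of ln T is μ + z_p·σ.
ln(45.1) = 3.809 and ln(101) = 4.615; z_{0.5} = 0, z_{0.82} = 0.9154.
σ = (4.615 − 3.809)/(0.9154 − (0)) = 0.881.
μ = 3.809 − (0)·0.881 = 3.809.
E[T] = exp(μ + σ²/2) = exp(3.809 + 0.3879) = 66.5 hours.

E[T] ≈ 66.5 hours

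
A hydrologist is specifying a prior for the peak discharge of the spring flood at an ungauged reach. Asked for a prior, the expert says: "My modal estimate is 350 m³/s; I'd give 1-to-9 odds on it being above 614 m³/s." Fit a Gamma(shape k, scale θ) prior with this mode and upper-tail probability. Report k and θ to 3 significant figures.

k ≈ 7.01, θ ≈ 58.2

Gamma(k,θ) with k>1 has mode (k−1)θ, so θ = 350/(k−1).
Need P(X < 614) = 0.9 with θ tied to k this way. Start at k = 2, θ = 350: P(X<614) ≈ 0.523.
Too low — raise k to concentrate. Iterating converges to k ≈ 7.01.
Then θ = 350/(7.01−1) ≈ 58.2.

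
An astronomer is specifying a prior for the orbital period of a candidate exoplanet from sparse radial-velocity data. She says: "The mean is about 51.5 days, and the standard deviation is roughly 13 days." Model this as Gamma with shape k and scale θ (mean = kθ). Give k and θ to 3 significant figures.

k ≈ 15.7, θ ≈ 3.28

For Gamma(k, scale θ): mean = kθ, variance = kθ², so CV = 1/√k.
CV = SD/mean = 13/51.5 = 0.2524, hence k = 1/CV² = 15.7.
Then θ = mean/k = 51.5/15.7 = 3.28.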